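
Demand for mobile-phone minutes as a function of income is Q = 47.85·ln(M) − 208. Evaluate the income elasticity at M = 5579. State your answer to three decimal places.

0.234

At M = 5579: Q = 204.791.
dQ/dM = 47.85/M = 0.00857681 at this income.
η = (dQ/dM)·(M/Q) = 0.00857681 × (5579/204.791) = 0.234.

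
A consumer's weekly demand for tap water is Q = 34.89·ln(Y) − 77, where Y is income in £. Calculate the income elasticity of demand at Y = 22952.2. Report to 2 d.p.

0.13

At Y = 22952.2: Q = 273.336.
dQ/dY = 34.89/Y = 0.00152012 at this income.
η = (dQ/dY)·(Y/Q) = 0.00152012 × (22952.2/273.336) = 0.13.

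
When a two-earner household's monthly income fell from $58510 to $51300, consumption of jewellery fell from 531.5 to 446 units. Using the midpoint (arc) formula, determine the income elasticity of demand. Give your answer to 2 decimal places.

1.33

ΔQ = 446 − 531.5 = -85.5; midpoint Q̄ = (531.5 + 446)/2 = 488.75.
ΔI = 51300 − 58510 = -7210; midpoint Ī = (58510 + 51300)/2 = 54905.
η = (ΔQ/Q̄) ÷ (ΔI/Ī) = (-85.5/488.75) ÷ (-7210/54905) = 1.33.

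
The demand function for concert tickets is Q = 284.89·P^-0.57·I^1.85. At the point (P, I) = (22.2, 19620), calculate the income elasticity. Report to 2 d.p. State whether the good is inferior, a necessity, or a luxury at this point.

1.85 (luxury)

For a multiplicative demand Q = A·P^α·I^β, the income elasticity is β everywhere.
Here β = 1.85, so η = 1.85.
Since η > 1, this is a luxury.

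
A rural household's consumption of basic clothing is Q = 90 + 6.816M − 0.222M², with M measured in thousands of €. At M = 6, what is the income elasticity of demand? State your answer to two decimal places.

0.20

At M = 6: Q = 122.9040.
dQ/dM = 6.816 − 0.444M = 4.15200.
η = (dQ/dM)·(M/Q) = 4.15200 × (6/122.9040) = 0.20.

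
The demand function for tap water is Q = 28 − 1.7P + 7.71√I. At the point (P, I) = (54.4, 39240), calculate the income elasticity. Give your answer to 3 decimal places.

0.522

At P = 54.4, I = 39240: Q = 1462.801.
Holding P constant, ∂Q/∂I = 7.71/(2√I) = 0.0194608.
η_I = (∂Q/∂I)·(I/Q) = 0.0194608 × (39240/1462.801) = 0.522.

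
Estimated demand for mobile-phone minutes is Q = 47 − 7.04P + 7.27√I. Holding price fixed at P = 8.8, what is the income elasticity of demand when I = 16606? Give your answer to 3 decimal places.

At P = 8.8, I = 16606: Q = 921.891.
Holding P constant, ∂Q/∂I = 7.27/(2√I) = 0.028208.
η_I = (∂Q/∂I)·(I/Q) = 0.028208 × (16606/921.891) = 0.508.

0.508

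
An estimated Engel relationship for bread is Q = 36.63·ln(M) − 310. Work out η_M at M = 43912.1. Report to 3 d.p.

At M = 43912.1: Q = 81.573.
dQ/dM = 36.63/M = 0.000834166 at this income.
η = (dQ/dM)·(M/Q) = 0.000834166 × (43912.1/81.573) = 0.449.

0.449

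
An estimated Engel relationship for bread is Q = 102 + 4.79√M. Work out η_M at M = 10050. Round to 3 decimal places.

0.412

At M = 10050: Q = 582.196.
dQ/dM = 4.79/(2√M) = 0.0238903 at this income.
η = (dQ/dM)·(M/Q) = 0.0238903 × (10050/582.196) = 0.412.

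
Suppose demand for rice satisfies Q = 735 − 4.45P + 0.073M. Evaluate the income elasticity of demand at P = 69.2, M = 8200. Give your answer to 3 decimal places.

0.584

At P = 69.2, M = 8200: Q = 1025.660.
Holding P constant, ∂Q/∂M = 0.073.
η_M = (∂Q/∂M)·(M/Q) = 0.073 × (8200/1025.660) = 0.584.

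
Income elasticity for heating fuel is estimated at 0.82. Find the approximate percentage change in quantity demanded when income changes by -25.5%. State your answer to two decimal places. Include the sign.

-20.91%

%ΔQ ≈ η × %ΔI = 0.82 × (-25.5%) = -20.91%.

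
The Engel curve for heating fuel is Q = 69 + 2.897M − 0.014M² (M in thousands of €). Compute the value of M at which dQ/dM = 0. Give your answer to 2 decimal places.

103.46

dQ/dM = 2.897 − 0.028M.
The good is inferior where dQ/dM < 0. Setting dQ/dM = 0 gives M = 2.897 / 0.028 = 103.46.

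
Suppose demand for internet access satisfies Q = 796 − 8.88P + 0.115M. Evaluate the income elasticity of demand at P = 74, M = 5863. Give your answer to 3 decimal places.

0.829

At P = 74, M = 5863: Q = 813.125.
Holding P constant, ∂Q/∂M = 0.115.
η_M = (∂Q/∂M)·(M/Q) = 0.115 × (5863/813.125) = 0.829.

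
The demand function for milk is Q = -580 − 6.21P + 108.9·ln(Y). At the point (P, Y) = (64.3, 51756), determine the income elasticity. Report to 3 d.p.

0.537

At P = 64.3, Y = 51756: Q = 202.730.
Holding P constant, ∂Q/∂Y = 108.9/Y = 0.0021041.
η_Y = (∂Q/∂Y)·(Y/Q) = 0.0021041 × (51756/202.730) = 0.537.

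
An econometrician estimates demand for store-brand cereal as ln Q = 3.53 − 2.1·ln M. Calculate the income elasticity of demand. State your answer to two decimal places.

In a log-linear demand, the coefficient on ln M is the income elasticity.
So η = -2.10.

-2.10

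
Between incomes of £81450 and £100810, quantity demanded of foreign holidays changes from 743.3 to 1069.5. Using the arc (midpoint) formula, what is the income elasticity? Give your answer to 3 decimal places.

1.694

ΔQ = 1069.5 − 743.3 = 326.2; midpoint Q̄ = (743.3 + 1069.5)/2 = 906.4.
ΔI = 100810 − 81450 = 19360; midpoint Ī = (81450 + 100810)/2 = 91130.
η = (ΔQ/Q̄) ÷ (ΔI/Ī) = (326.2/906.4) ÷ (19360/91130) = 1.694.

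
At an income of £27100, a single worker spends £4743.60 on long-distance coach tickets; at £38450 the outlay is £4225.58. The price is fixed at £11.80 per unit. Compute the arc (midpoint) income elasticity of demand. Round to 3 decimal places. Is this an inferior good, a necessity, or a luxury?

With a constant price, Q₁ = 4743.60/11.80 = 402.000 and Q₂ = 4225.58/11.80 = 358.100 (equivalently, work directly with expenditure since P cancels).
Midpoint %ΔQ = (4225.58 − 4743.60)/4484.59 = -0.11551; midpoint %ΔI = (38450 − 27100)/32775 = 0.34630.
η = -0.11551 / 0.34630 = -0.334.
η < 0 ⇒ inferior good.

-0.334 (inferior good)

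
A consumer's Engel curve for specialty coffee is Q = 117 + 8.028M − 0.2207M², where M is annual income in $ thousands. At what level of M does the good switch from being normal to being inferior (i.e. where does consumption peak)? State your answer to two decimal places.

18.19

dQ/dM = 8.028 − 0.4414M.
The good is inferior where dQ/dM < 0. Setting dQ/dM = 0 gives M = 8.028 / 0.4414 = 18.19.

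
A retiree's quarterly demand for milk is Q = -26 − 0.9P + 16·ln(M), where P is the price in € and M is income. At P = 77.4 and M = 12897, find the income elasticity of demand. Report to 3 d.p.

0.287

At P = 77.4, M = 12897: Q = 55.776.
Holding P constant, ∂Q/∂M = 16/M = 0.0012406.
η_M = (∂Q/∂M)·(M/Q) = 0.0012406 × (12897/55.776) = 0.287.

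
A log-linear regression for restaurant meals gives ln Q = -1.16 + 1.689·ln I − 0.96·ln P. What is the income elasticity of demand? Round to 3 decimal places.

In a log-linear demand, the coefficient on ln I is the income elasticity.
So η = 1.689.

1.689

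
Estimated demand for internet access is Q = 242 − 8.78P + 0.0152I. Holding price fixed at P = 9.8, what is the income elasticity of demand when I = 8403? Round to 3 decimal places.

0.450

At P = 9.8, I = 8403: Q = 283.682.
Holding P constant, ∂Q/∂I = 0.0152.
η_I = (∂Q/∂I)·(I/Q) = 0.0152 × (8403/283.682) = 0.450.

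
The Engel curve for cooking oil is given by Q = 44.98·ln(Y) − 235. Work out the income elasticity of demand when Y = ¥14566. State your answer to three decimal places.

At Y = 14566: Q = 196.198.
dQ/dY = 44.98/Y = 0.00308801 at this income.
η = (dQ/dY)·(Y/Q) = 0.00308801 × (14566/196.198) = 0.229.

0.229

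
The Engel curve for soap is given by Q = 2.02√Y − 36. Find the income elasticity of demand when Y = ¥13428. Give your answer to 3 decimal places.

0.591

At Y = 13428: Q = 198.076.
dQ/dY = 2.02/(2√Y) = 0.00871597 at this income.
η = (dQ/dY)·(Y/Q) = 0.00871597 × (13428/198.076) = 0.591.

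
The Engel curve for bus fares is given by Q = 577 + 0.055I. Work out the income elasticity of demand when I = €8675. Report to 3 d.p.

At I = 8675: Q = 1054.125.
dQ/dI = 0.055.
η = (dQ/dI)·(I/Q) = 0.055 × (8675/1054.125) = 0.453.

0.453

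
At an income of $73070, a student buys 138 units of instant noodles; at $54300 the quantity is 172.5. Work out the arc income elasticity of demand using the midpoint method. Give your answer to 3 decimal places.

ΔQ = 172.5 − 138 = 34.5; midpoint Q̄ = (138 + 172.5)/2 = 155.25.
ΔI = 54300 − 73070 = -18770; midpoint Ī = (73070 + 54300)/2 = 63685.
η = (ΔQ/Q̄) ÷ (ΔI/Ī) = (34.5/155.25) ÷ (-18770/63685) = -0.754.

-0.754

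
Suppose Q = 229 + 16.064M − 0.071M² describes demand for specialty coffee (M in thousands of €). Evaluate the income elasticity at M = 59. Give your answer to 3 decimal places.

At M = 59: Q = 929.6250.
dQ/dM = 16.064 − 0.142M = 7.68600.
η = (dQ/dM)·(M/Q) = 7.68600 × (59/929.6250) = 0.488.

0.488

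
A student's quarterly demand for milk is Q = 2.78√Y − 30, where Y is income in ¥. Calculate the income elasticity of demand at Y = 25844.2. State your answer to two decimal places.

At Y = 25844.2: Q = 416.916.
dQ/dY = 2.78/(2√Y) = 0.00864636 at this income.
η = (dQ/dY)·(Y/Q) = 0.00864636 × (25844.2/416.916) = 0.54.

0.54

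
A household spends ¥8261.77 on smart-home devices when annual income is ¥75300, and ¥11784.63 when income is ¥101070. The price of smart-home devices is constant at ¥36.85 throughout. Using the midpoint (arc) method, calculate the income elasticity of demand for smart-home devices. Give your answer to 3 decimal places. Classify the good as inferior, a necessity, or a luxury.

With a constant price, Q₁ = 8261.77/36.85 = 224.200 and Q₂ = 11784.63/36.85 = 319.800 (equivalently, work directly with expenditure since P cancels).
Midpoint %ΔQ = (11784.63 − 8261.77)/10023.20 = 0.35147; midpoint %ΔI = (101070 − 75300)/88185 = 0.29223.
η = 0.35147 / 0.29223 = 1.203.
η > 1 ⇒ luxury.

1.203 (luxury)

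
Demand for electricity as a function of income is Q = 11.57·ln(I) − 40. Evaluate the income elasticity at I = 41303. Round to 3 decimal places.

At I = 41303: Q = 82.974.
dQ/dI = 11.57/I = 0.000280125 at this income.
η = (dQ/dI)·(I/Q) = 0.000280125 × (41303/82.974) = 0.139.

0.139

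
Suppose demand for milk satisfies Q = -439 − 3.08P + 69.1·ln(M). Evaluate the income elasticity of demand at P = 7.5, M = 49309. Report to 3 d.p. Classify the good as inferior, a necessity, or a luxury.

At P = 7.5, M = 49309: Q = 284.585.
Holding P constant, ∂Q/∂M = 69.1/M = 0.00140137.
η_M = (∂Q/∂M)·(M/Q) = 0.00140137 × (49309/284.585) = 0.243.
Since 0 < η < 1, this is a necessity.

0.243 (necessity)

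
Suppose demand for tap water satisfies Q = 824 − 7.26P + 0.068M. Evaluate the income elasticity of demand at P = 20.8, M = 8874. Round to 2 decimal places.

0.47

At P = 20.8, M = 8874: Q = 1276.424.
Holding P constant, ∂Q/∂M = 0.068.
η_M = (∂Q/∂M)·(M/Q) = 0.068 × (8874/1276.424) = 0.47.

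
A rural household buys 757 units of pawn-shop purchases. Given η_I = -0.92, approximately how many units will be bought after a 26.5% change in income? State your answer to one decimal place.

572.4

%ΔQ ≈ η × %ΔI = -0.92 × 26.5% = -24.38%.
New Q ≈ 757 × (1 − 0.2438) = 572.4.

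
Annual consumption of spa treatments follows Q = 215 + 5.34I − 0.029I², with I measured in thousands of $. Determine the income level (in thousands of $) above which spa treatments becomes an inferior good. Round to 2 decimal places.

92.07

dQ/dI = 5.34 − 0.058I.
The good is inferior where dQ/dI < 0. Setting dQ/dI = 0 gives I = 5.34 / 0.058 = 92.07.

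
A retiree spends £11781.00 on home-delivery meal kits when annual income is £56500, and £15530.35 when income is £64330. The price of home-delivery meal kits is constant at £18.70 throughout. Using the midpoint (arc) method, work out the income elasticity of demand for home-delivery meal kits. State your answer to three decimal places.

2.118

With a constant price, Q₁ = 11781.00/18.70 = 630.000 and Q₂ = 15530.35/18.70 = 830.500 (equivalently, work directly with expenditure since P cancels).
Midpoint %ΔQ = (15530.35 − 11781.00)/13655.68 = 0.27456; midpoint %ΔI = (64330 − 56500)/60415 = 0.12960.
η = 0.27456 / 0.12960 = 2.118.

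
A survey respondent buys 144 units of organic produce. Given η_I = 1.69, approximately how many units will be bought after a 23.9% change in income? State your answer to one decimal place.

%ΔQ ≈ η × %ΔI = 1.69 × 23.9% = 40.391%.
New Q ≈ 144 × (1 + 0.40391) = 202.2.

202.2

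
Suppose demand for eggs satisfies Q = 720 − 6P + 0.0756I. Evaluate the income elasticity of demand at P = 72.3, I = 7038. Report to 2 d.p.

At P = 72.3, I = 7038: Q = 818.273.
Holding P constant, ∂Q/∂I = 0.0756.
η_I = (∂Q/∂I)·(I/Q) = 0.0756 × (7038/818.273) = 0.65.

0.65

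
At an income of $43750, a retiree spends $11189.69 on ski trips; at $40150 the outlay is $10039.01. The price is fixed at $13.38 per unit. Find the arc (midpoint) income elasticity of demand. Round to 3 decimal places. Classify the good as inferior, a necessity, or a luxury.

With a constant price, Q₁ = 11189.69/13.38 = 836.300 and Q₂ = 10039.01/13.38 = 750.300 (equivalently, work directly with expenditure since P cancels).
Midpoint %ΔQ = (10039.01 − 11189.69)/10614.35 = -0.10841; midpoint %ΔI = (40150 − 43750)/41950 = -0.08582.
η = -0.10841 / -0.08582 = 1.263.
η > 1 ⇒ luxury.

1.263 (luxury)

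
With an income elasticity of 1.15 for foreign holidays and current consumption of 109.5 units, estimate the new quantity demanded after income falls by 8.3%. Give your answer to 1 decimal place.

%ΔQ ≈ η × %ΔI = 1.15 × (-8.3%) = -9.545%.
New Q ≈ 109.5 × (1 − 0.09545) = 99.0.

99.0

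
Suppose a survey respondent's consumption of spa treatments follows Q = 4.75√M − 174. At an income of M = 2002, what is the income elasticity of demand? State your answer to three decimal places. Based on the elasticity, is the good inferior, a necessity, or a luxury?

At M = 2002: Q = 38.533.
dQ/dM = 4.75/(2√M) = 0.0530801 at this income.
η = (dQ/dM)·(M/Q) = 0.0530801 × (2002/38.533) = 2.758.
Since η > 1, the good is a luxury.

2.758 (luxury)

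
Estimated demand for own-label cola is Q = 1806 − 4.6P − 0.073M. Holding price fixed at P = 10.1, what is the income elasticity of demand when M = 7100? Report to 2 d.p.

-0.42

At P = 10.1, M = 7100: Q = 1241.240.
Holding P constant, ∂Q/∂M = −0.073.
η_M = (∂Q/∂M)·(M/Q) = -0.073 × (7100/1241.240) = -0.42.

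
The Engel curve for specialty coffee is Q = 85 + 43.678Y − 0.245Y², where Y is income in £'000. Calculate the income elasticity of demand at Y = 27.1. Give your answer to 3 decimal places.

At Y = 27.1: Q = 1088.7434.
dQ/dY = 43.678 − 0.49Y = 30.39900.
η = (dQ/dY)·(Y/Q) = 30.39900 × (27.1/1088.7434) = 0.757.

0.757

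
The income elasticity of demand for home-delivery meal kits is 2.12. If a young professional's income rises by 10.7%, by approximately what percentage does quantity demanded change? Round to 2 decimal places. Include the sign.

%ΔQ ≈ η × %ΔI = 2.12 × 10.7% = 22.68%.

22.68%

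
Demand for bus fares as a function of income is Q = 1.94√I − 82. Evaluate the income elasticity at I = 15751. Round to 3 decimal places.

0.754

At I = 15751: Q = 161.476.
dQ/dI = 1.94/(2√I) = 0.0077289 at this income.
η = (dQ/dI)·(I/Q) = 0.0077289 × (15751/161.476) = 0.754.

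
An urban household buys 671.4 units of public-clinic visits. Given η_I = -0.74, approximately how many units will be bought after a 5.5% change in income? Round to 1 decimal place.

%ΔQ ≈ η × %ΔI = -0.74 × 5.5% = -4.07%.
New Q ≈ 671.4 × (1 − 0.0407) = 644.1.

644.1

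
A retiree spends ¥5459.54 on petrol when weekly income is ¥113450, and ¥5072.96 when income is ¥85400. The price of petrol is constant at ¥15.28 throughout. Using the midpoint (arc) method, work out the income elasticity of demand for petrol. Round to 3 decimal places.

With a constant price, Q₁ = 5459.54/15.28 = 357.300 and Q₂ = 5072.96/15.28 = 332.000 (equivalently, work directly with expenditure since P cancels).
Midpoint %ΔQ = (5072.96 − 5459.54)/5266.25 = -0.07341; midpoint %ΔI = (85400 − 113450)/99425 = -0.28212.
η = -0.07341 / -0.28212 = 0.260.

0.260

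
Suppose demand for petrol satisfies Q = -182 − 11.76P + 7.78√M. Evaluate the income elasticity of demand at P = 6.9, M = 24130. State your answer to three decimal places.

At P = 6.9, M = 24130: Q = 945.388.
Holding P constant, ∂Q/∂M = 7.78/(2√M) = 0.0250421.
η_M = (∂Q/∂M)·(M/Q) = 0.0250421 × (24130/945.388) = 0.639.

0.639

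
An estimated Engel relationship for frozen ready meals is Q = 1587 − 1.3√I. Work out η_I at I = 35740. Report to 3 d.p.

At I = 35740: Q = 1341.235.
dQ/dI = -1.3/(2√I) = -0.00343824 at this income.
η = (dQ/dI)·(I/Q) = -0.00343824 × (35740/1341.235) = -0.092.

-0.092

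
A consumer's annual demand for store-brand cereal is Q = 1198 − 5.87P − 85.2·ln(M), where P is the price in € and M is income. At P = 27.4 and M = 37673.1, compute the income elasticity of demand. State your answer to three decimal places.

-0.611

At P = 27.4, M = 37673.1: Q = 139.435.
Holding P constant, ∂Q/∂M = -85.2/M = -0.00226156.
η_M = (∂Q/∂M)·(M/Q) = -0.00226156 × (37673.1/139.435) = -0.611.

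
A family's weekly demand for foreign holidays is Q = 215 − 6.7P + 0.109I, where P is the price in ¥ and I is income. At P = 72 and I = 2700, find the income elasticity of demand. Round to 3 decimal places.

At P = 72, I = 2700: Q = 26.900.
Holding P constant, ∂Q/∂I = 0.109.
η_I = (∂Q/∂I)·(I/Q) = 0.109 × (2700/26.900) = 10.941.

10.941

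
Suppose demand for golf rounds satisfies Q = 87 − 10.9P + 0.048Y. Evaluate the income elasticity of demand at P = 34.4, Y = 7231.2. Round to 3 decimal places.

5.869

At P = 34.4, Y = 7231.2: Q = 59.138.
Holding P constant, ∂Q/∂Y = 0.048.
η_Y = (∂Q/∂Y)·(Y/Q) = 0.048 × (7231.2/59.138) = 5.869.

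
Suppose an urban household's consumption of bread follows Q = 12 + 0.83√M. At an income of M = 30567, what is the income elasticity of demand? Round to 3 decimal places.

At M = 30567: Q = 157.112.
dQ/dM = 0.83/(2√M) = 0.00237368 at this income.
η = (dQ/dM)·(M/Q) = 0.00237368 × (30567/157.112) = 0.462.

0.462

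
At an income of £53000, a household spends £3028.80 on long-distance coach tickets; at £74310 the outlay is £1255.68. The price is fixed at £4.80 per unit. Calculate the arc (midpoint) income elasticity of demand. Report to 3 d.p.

With a constant price, Q₁ = 3028.80/4.80 = 631.000 and Q₂ = 1255.68/4.80 = 261.600 (equivalently, work directly with expenditure since P cancels).
Midpoint %ΔQ = (1255.68 − 3028.80)/2142.24 = -0.82769; midpoint %ΔI = (74310 − 53000)/63655 = 0.33477.
η = -0.82769 / 0.33477 = -2.472.

-2.472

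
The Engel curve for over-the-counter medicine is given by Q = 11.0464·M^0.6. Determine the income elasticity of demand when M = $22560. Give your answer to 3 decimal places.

0.600

For Q = A·M^β the income elasticity is constant and equal to β.
Here β = 0.6, so η = 0.600.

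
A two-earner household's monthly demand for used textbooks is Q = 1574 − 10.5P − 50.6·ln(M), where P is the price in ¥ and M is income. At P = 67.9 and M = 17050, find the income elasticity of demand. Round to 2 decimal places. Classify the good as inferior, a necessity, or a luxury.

At P = 67.9, M = 17050: Q = 368.008.
Holding P constant, ∂Q/∂M = -50.6/M = -0.00296774.
η_M = (∂Q/∂M)·(M/Q) = -0.00296774 × (17050/368.008) = -0.14.
Since η < 0, this is an inferior good.

-0.14 (inferior good)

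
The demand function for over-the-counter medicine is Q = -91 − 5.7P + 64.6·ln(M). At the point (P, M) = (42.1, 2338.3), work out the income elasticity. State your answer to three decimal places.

At P = 42.1, M = 2338.3: Q = 170.144.
Holding P constant, ∂Q/∂M = 64.6/M = 0.0276269.
η_M = (∂Q/∂M)·(M/Q) = 0.0276269 × (2338.3/170.144) = 0.380.

0.380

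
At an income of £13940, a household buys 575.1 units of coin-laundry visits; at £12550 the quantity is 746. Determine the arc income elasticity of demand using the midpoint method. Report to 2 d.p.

-2.47

ΔQ = 746 − 575.1 = 170.9; midpoint Q̄ = (575.1 + 746)/2 = 660.55.
ΔI = 12550 − 13940 = -1390; midpoint Ī = (13940 + 12550)/2 = 13245.
η = (ΔQ/Q̄) ÷ (ΔI/Ī) = (170.9/660.55) ÷ (-1390/13245) = -2.47.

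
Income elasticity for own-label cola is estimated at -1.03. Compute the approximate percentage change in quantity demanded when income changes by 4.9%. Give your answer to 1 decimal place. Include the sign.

-5.0%

%ΔQ ≈ η × %ΔI = -1.03 × 4.9% = -5.0%.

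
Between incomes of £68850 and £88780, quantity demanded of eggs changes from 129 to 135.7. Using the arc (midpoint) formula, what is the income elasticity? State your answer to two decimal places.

ΔQ = 135.7 − 129 = 6.7; midpoint Q̄ = (129 + 135.7)/2 = 132.35.
ΔI = 88780 − 68850 = 19930; midpoint Ī = (68850 + 88780)/2 = 78815.
η = (ΔQ/Q̄) ÷ (ΔI/Ī) = (6.7/132.35) ÷ (19930/78815) = 0.20.

0.20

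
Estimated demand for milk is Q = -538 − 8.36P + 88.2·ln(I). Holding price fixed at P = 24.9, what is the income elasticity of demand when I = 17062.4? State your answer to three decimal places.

At P = 24.9, I = 17062.4: Q = 113.313.
Holding P constant, ∂Q/∂I = 88.2/I = 0.00516926.
η_I = (∂Q/∂I)·(I/Q) = 0.00516926 × (17062.4/113.313) = 0.778.

0.778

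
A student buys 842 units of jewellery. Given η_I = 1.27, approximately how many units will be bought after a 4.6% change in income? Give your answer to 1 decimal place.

891.2

%ΔQ ≈ η × %ΔI = 1.27 × 4.6% = 5.842%.
New Q ≈ 842 × (1 + 0.05842) = 891.2.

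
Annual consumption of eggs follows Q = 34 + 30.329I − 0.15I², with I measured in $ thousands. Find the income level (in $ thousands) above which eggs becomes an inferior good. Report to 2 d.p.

dQ/dI = 30.329 − 0.3I.
The good is inferior where dQ/dI < 0. Setting dQ/dI = 0 gives I = 30.329 / 0.3 = 101.10.

101.10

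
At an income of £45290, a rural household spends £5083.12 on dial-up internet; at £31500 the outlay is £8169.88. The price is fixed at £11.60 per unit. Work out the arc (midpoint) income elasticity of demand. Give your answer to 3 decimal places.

-1.297

With a constant price, Q₁ = 5083.12/11.60 = 438.200 and Q₂ = 8169.88/11.60 = 704.300 (equivalently, work directly with expenditure since P cancels).
Midpoint %ΔQ = (8169.88 − 5083.12)/6626.50 = 0.46582; midpoint %ΔI = (31500 − 45290)/38395 = -0.35916.
η = 0.46582 / -0.35916 = -1.297.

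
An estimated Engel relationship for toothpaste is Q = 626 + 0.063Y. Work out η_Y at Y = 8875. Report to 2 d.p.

At Y = 8875: Q = 1185.125.
dQ/dY = 0.063.
η = (dQ/dY)·(Y/Q) = 0.063 × (8875/1185.125) = 0.47.

0.47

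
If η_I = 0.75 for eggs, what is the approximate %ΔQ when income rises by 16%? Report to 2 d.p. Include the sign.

%ΔQ ≈ η × %ΔI = 0.75 × 16% = 12.00%.

12.00%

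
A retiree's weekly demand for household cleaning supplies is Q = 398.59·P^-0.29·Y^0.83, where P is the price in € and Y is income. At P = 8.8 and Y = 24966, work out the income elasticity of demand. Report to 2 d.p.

For a multiplicative demand Q = A·P^α·Y^β, the income elasticity is β everywhere.
Here β = 0.83, so η = 0.83.

0.83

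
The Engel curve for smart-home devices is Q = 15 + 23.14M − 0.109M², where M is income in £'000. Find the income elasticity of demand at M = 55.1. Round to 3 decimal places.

0.639

At M = 55.1: Q = 959.0889.
dQ/dM = 23.14 − 0.218M = 11.12820.
η = (dQ/dM)·(M/Q) = 11.12820 × (55.1/959.0889) = 0.639.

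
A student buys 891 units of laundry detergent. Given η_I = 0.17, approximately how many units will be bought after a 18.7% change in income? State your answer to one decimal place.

%ΔQ ≈ η × %ΔI = 0.17 × 18.7% = 3.179%.
New Q ≈ 891 × (1 + 0.03179) = 919.3.

919.3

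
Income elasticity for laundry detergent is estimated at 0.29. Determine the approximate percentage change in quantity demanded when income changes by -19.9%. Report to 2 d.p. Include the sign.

-5.77%

%ΔQ ≈ η × %ΔI = 0.29 × (-19.9%) = -5.77%.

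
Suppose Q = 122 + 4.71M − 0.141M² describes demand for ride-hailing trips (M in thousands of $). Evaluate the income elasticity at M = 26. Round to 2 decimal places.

At M = 26: Q = 149.1440.
dQ/dM = 4.71 − 0.282M = -2.62200.
η = (dQ/dM)·(M/Q) = -2.62200 × (26/149.1440) = -0.46.

-0.46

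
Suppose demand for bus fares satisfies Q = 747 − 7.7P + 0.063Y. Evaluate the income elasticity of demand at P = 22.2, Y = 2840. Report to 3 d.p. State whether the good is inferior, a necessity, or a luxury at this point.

0.237 (necessity)

At P = 22.2, Y = 2840: Q = 754.980.
Holding P constant, ∂Q/∂Y = 0.063.
η_Y = (∂Q/∂Y)·(Y/Q) = 0.063 × (2840/754.980) = 0.237.
Since 0 < η < 1, this is a necessity.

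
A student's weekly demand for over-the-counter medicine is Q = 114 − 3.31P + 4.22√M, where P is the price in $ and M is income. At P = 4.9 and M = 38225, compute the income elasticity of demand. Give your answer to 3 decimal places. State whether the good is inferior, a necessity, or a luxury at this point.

0.447 (necessity)

At P = 4.9, M = 38225: Q = 922.842.
Holding P constant, ∂Q/∂M = 4.22/(2√M) = 0.0107922.
η_M = (∂Q/∂M)·(M/Q) = 0.0107922 × (38225/922.842) = 0.447.
Since 0 < η < 1, this is a necessity.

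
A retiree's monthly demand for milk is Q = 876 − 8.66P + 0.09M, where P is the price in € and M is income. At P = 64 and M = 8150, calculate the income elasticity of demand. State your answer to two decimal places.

At P = 64, M = 8150: Q = 1055.260.
Holding P constant, ∂Q/∂M = 0.09.
η_M = (∂Q/∂M)·(M/Q) = 0.09 × (8150/1055.260) = 0.70.

0.70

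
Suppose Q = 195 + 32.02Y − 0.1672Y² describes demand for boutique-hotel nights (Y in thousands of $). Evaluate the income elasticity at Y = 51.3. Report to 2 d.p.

At Y = 51.3: Q = 1397.6074.
dQ/dY = 32.02 − 0.3344Y = 14.86528.
η = (dQ/dY)·(Y/Q) = 14.86528 × (51.3/1397.6074) = 0.55.

0.55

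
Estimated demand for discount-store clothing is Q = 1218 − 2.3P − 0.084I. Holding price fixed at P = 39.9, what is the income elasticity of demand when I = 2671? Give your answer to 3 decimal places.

-0.249

At P = 39.9, I = 2671: Q = 901.866.
Holding P constant, ∂Q/∂I = −0.084.
η_I = (∂Q/∂I)·(I/Q) = -0.084 × (2671/901.866) = -0.249.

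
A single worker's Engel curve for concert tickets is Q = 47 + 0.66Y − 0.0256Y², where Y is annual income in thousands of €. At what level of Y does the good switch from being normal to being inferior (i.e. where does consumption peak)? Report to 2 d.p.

12.89

dQ/dY = 0.66 − 0.0512Y.
The good is inferior where dQ/dY < 0. Setting dQ/dY = 0 gives Y = 0.66 / 0.0512 = 12.89.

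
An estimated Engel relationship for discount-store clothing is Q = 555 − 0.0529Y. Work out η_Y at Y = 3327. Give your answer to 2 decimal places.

-0.46

At Y = 3327: Q = 379.002.
dQ/dY = −0.0529.
η = (dQ/dY)·(Y/Q) = -0.0529 × (3327/379.002) = -0.46.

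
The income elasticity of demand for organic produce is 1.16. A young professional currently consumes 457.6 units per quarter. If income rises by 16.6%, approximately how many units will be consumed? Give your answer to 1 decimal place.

%ΔQ ≈ η × %ΔI = 1.16 × 16.6% = 19.256%.
New Q ≈ 457.6 × (1 + 0.19256) = 545.7.

545.7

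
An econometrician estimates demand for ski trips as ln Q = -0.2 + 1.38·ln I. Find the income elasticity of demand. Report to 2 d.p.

1.38

In a log-linear demand, the coefficient on ln I is the income elasticity.
So η = 1.38.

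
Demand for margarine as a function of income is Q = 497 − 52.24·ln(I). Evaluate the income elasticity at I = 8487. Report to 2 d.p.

-2.14

At I = 8487: Q = 24.422.
dQ/dI = -52.24/I = -0.0061553 at this income.
η = (dQ/dI)·(I/Q) = -0.0061553 × (8487/24.422) = -2.14.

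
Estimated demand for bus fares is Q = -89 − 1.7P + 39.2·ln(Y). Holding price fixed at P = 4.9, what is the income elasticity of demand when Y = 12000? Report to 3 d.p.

0.145

At P = 4.9, Y = 12000: Q = 270.862.
Holding P constant, ∂Q/∂Y = 39.2/Y = 0.00326667.
η_Y = (∂Q/∂Y)·(Y/Q) = 0.00326667 × (12000/270.862) = 0.145.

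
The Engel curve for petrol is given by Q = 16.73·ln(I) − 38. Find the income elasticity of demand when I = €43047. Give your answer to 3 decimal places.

0.119

At I = 43047: Q = 140.510.
dQ/dI = 16.73/I = 0.000388645 at this income.
η = (dQ/dI)·(I/Q) = 0.000388645 × (43047/140.510) = 0.119.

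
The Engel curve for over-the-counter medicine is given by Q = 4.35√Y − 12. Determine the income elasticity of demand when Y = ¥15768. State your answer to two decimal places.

0.51

At Y = 15768: Q = 534.233.
dQ/dY = 4.35/(2√Y) = 0.0173209 at this income.
η = (dQ/dY)·(Y/Q) = 0.0173209 × (15768/534.233) = 0.51.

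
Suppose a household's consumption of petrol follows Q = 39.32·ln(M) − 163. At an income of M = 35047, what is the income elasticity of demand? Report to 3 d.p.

At M = 35047: Q = 248.462.
dQ/dM = 39.32/M = 0.00112192 at this income.
η = (dQ/dM)·(M/Q) = 0.00112192 × (35047/248.462) = 0.158.

0.158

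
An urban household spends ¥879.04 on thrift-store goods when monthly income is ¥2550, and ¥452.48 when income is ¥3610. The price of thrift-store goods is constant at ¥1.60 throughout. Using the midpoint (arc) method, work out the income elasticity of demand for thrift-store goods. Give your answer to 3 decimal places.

With a constant price, Q₁ = 879.04/1.60 = 549.400 and Q₂ = 452.48/1.60 = 282.800 (equivalently, work directly with expenditure since P cancels).
Midpoint %ΔQ = (452.48 − 879.04)/665.76 = -0.64071; midpoint %ΔI = (3610 − 2550)/3080 = 0.34416.
η = -0.64071 / 0.34416 = -1.862.

-1.862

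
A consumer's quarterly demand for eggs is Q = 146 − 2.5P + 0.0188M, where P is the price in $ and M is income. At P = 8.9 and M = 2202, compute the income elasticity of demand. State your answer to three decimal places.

0.251

At P = 8.9, M = 2202: Q = 165.148.
Holding P constant, ∂Q/∂M = 0.0188.
η_M = (∂Q/∂M)·(M/Q) = 0.0188 × (2202/165.148) = 0.251.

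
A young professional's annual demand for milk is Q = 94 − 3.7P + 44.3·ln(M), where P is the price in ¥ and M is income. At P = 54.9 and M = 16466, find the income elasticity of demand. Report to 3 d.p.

At P = 54.9, M = 16466: Q = 320.981.
Holding P constant, ∂Q/∂M = 44.3/M = 0.00269039.
η_M = (∂Q/∂M)·(M/Q) = 0.00269039 × (16466/320.981) = 0.138.

0.138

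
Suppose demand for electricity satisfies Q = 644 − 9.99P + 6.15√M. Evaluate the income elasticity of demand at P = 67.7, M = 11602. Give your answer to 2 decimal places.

0.53

At P = 67.7, M = 11602: Q = 630.109.
Holding P constant, ∂Q/∂M = 6.15/(2√M) = 0.0285482.
η_M = (∂Q/∂M)·(M/Q) = 0.0285482 × (11602/630.109) = 0.53.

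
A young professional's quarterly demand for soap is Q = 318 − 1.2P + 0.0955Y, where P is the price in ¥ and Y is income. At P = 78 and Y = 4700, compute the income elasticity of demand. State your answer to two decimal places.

At P = 78, Y = 4700: Q = 673.250.
Holding P constant, ∂Q/∂Y = 0.0955.
η_Y = (∂Q/∂Y)·(Y/Q) = 0.0955 × (4700/673.250) = 0.67.

0.67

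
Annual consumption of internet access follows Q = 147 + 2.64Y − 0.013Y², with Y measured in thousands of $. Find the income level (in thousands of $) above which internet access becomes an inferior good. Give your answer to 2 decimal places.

dQ/dY = 2.64 − 0.026Y.
The good is inferior where dQ/dY < 0. Setting dQ/dY = 0 gives Y = 2.64 / 0.026 = 101.54.

101.54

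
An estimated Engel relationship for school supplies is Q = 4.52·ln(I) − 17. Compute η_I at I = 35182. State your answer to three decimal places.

0.149

At I = 35182: Q = 30.317.
dQ/dI = 4.52/I = 0.000128475 at this income.
η = (dQ/dI)·(I/Q) = 0.000128475 × (35182/30.317) = 0.149.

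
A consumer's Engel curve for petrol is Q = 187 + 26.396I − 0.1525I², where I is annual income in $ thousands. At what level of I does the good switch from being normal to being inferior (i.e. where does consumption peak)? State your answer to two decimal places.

86.54

dQ/dI = 26.396 − 0.305I.
The good is inferior where dQ/dI < 0. Setting dQ/dI = 0 gives I = 26.396 / 0.305 = 86.54.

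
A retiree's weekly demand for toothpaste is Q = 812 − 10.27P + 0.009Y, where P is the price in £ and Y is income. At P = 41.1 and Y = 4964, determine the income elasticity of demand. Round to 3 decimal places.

At P = 41.1, Y = 4964: Q = 434.579.
Holding P constant, ∂Q/∂Y = 0.009.
η_Y = (∂Q/∂Y)·(Y/Q) = 0.009 × (4964/434.579) = 0.103.

0.103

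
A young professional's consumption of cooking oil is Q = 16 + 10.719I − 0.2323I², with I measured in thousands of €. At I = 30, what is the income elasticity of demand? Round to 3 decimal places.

-0.752

At I = 30: Q = 128.5000.
dQ/dI = 10.719 − 0.4646I = -3.21900.
η = (dQ/dI)·(I/Q) = -3.21900 × (30/128.5000) = -0.752.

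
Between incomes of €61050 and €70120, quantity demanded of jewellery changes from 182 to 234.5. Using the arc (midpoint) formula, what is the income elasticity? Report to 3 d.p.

1.823

ΔQ = 234.5 − 182 = 52.5; midpoint Q̄ = (182 + 234.5)/2 = 208.25.
ΔI = 70120 − 61050 = 9070; midpoint Ī = (61050 + 70120)/2 = 65585.
η = (ΔQ/Q̄) ÷ (ΔI/Ī) = (52.5/208.25) ÷ (9070/65585) = 1.823.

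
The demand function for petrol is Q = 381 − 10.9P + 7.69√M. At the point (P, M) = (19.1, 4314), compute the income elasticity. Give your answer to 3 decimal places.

At P = 19.1, M = 4314: Q = 677.897.
Holding P constant, ∂Q/∂M = 7.69/(2√M) = 0.0585405.
η_M = (∂Q/∂M)·(M/Q) = 0.0585405 × (4314/677.897) = 0.373.

0.373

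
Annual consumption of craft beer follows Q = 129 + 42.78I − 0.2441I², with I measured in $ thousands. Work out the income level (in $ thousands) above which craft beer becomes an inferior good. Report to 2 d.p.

87.63

dQ/dI = 42.78 − 0.4882I.
The good is inferior where dQ/dI < 0. Setting dQ/dI = 0 gives I = 42.78 / 0.4882 = 87.63.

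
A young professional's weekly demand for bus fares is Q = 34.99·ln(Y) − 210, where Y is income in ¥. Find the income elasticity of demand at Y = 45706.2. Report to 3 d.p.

0.211

At Y = 45706.2: Q = 165.442.
dQ/dY = 34.99/Y = 0.000765542 at this income.
η = (dQ/dY)·(Y/Q) = 0.000765542 × (45706.2/165.442) = 0.211.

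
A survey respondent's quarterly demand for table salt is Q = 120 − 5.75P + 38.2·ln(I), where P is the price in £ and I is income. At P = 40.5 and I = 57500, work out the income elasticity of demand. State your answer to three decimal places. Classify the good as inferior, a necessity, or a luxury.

At P = 40.5, I = 57500: Q = 305.779.
Holding P constant, ∂Q/∂I = 38.2/I = 0.000664348.
η_I = (∂Q/∂I)·(I/Q) = 0.000664348 × (57500/305.779) = 0.125.
Since 0 < η < 1, this is a necessity.

0.125 (necessity)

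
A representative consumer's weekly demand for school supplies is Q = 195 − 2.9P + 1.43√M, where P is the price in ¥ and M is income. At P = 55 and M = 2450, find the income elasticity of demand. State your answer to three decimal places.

At P = 55, M = 2450: Q = 106.281.
Holding P constant, ∂Q/∂M = 1.43/(2√M) = 0.0144452.
η_M = (∂Q/∂M)·(M/Q) = 0.0144452 × (2450/106.281) = 0.333.

0.333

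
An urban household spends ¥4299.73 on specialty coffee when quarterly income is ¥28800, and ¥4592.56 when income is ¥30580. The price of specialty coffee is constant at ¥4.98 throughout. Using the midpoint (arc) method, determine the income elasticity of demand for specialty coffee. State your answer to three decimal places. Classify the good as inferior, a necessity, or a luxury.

With a constant price, Q₁ = 4299.73/4.98 = 863.400 and Q₂ = 4592.56/4.98 = 922.201 (equivalently, work directly with expenditure since P cancels).
Midpoint %ΔQ = (4592.56 − 4299.73)/4446.15 = 0.06586; midpoint %ΔI = (30580 − 28800)/29690 = 0.05995.
η = 0.06586 / 0.05995 = 1.099.
η > 1 ⇒ luxury.

1.099 (luxury)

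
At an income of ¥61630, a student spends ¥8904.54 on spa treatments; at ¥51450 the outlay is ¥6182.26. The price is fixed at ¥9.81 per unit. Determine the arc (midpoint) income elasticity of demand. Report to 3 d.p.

With a constant price, Q₁ = 8904.54/9.81 = 907.700 and Q₂ = 6182.26/9.81 = 630.200 (equivalently, work directly with expenditure since P cancels).
Midpoint %ΔQ = (6182.26 − 8904.54)/7543.40 = -0.36088; midpoint %ΔI = (51450 − 61630)/56540 = -0.18005.
η = -0.36088 / -0.18005 = 2.004.

2.004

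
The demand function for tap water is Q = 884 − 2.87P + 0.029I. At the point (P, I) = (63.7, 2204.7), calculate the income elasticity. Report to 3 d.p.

At P = 63.7, I = 2204.7: Q = 765.117.
Holding P constant, ∂Q/∂I = 0.029.
η_I = (∂Q/∂I)·(I/Q) = 0.029 × (2204.7/765.117) = 0.084.

0.084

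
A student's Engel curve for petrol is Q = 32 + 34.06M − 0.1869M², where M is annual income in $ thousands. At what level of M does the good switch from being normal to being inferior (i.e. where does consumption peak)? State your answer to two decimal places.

91.12

dQ/dM = 34.06 − 0.3738M.
The good is inferior where dQ/dM < 0. Setting dQ/dM = 0 gives M = 34.06 / 0.3738 = 91.12.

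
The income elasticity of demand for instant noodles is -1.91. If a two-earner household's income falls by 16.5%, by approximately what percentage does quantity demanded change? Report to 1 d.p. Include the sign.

31.5%

%ΔQ ≈ η × %ΔI = -1.91 × (-16.5%) = 31.5%.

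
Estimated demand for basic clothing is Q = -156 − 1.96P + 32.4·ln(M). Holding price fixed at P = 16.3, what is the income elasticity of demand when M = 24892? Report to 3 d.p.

At P = 16.3, M = 24892: Q = 140.015.
Holding P constant, ∂Q/∂M = 32.4/M = 0.00130162.
η_M = (∂Q/∂M)·(M/Q) = 0.00130162 × (24892/140.015) = 0.231.

0.231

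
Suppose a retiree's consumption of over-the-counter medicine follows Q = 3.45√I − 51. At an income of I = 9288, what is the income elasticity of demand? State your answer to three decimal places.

At I = 9288: Q = 281.491.
dQ/dI = 3.45/(2√I) = 0.017899 at this income.
η = (dQ/dI)·(I/Q) = 0.017899 × (9288/281.491) = 0.591.

0.591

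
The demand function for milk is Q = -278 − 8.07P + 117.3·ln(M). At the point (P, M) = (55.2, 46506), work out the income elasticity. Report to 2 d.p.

0.22

At P = 55.2, M = 46506: Q = 537.199.
Holding P constant, ∂Q/∂M = 117.3/M = 0.00252226.
η_M = (∂Q/∂M)·(M/Q) = 0.00252226 × (46506/537.199) = 0.22.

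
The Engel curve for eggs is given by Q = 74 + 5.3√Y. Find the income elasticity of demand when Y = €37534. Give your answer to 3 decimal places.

0.466

At Y = 37534: Q = 1100.806.
dQ/dY = 5.3/(2√Y) = 0.0136783 at this income.
η = (dQ/dY)·(Y/Q) = 0.0136783 × (37534/1100.806) = 0.466.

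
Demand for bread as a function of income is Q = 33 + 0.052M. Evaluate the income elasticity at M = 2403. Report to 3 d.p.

At M = 2403: Q = 157.956.
dQ/dM = 0.052.
η = (dQ/dM)·(M/Q) = 0.052 × (2403/157.956) = 0.791.

0.791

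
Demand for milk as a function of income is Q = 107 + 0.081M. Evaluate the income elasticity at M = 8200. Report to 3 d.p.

At M = 8200: Q = 771.200.
dQ/dM = 0.081.
η = (dQ/dM)·(M/Q) = 0.081 × (8200/771.200) = 0.861.

0.861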